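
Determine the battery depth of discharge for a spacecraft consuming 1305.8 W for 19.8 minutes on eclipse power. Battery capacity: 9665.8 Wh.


E_used = P * t / 60 = 1305.8 * 19.8 / 60 = 430.9140 Wh
DOD = E_used / E_total * 100 = 430.9140 / 9665.8 * 100
DOD = 4.4581 %

4.4581 %


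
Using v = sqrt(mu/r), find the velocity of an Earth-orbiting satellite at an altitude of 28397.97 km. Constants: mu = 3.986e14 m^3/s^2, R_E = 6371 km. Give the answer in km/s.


r = R_E + alt = 6371.0 + 28397.97 = 34768.9700 km = 3.476897e+07 m
v = sqrt(mu/r) = sqrt(3.986e14 / 3.476897e+07) = 3385.8891 m/s = 3.3859 km/s

3.3859 km/s


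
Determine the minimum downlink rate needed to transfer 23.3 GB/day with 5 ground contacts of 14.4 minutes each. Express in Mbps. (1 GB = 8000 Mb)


total contact time = 5 * 14.4 * 60 = 4320.0000 s
data = 23.3 GB = 186400.0000 Mb
rate = 186400.0000 / 4320.0000 = 43.1481 Mbps

43.1481 Mbps


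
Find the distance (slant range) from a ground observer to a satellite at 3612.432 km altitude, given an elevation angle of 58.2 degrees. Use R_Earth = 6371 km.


h = 3612.432 km, el = 58.2 deg
d = -R_E*sin(el) + sqrt((R_E*sin(el))^2 + 2*R_E*h + h^2)
d = -6371.0000*sin(1.0158) + sqrt((6371.0000*0.8498927)^2 + 2*6371.0000*3612.432 + 3612.432^2)
d = 3987.3486 km

3987.3486 km


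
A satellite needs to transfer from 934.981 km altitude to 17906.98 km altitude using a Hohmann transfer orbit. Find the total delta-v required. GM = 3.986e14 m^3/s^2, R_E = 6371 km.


r1 = 7305.9810 km = 7.305981e+06 m
r2 = 24277.9800 km = 2.427798e+07 m
dv1 = sqrt(mu/r1)*(sqrt(2*r2/(r1+r2)) - 1) = 1772.0110 m/s
dv2 = sqrt(mu/r2)*(1 - sqrt(2*r1/(r1+r2))) = 1295.9079 m/s
total dv = |dv1| + |dv2| = 1772.0110 + 1295.9079 = 3067.9189 m/s = 3.0679 km/s

3.0679 km/s


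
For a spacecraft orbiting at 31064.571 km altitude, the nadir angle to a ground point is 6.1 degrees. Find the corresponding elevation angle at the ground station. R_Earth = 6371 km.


r = R_E + alt = 37435.5710 km
Law of sines in the satellite / Earth-center / ground-point triangle:
  sin(nadir)/R_E = sin(90 + el)/r  =>  cos(el) = (r/R_E)*sin(nadir)
cos(el) = (37435.5710 / 6371.0000) * sin(6.1 deg) = 0.6244006
el = arccos(0.6244006) = 51.3618 deg
(Earth-central angle = 90 - nadir - el = 32.5382 deg)

51.3618 degrees


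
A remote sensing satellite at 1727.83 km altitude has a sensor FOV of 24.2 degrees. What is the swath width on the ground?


FOV = 24.2 deg = 0.4223697 rad
swath = 2 * alt * tan(FOV/2) = 2 * 1727.83 * tan(0.2111848)
swath = 2 * 1727.83 * 0.2143814
swath = 740.8293 km

740.8293 km


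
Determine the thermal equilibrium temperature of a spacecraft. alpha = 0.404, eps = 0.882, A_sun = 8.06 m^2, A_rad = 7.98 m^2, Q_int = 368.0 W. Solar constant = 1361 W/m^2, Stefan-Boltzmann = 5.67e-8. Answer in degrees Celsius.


Numerator = alpha*S*A_sun + Q_int = 0.404*1361*8.06 + 368.0 = 4799.7426 W
Denominator = eps*sigma*A_rad = 0.882*5.67e-8*7.98 = 3.9907501e-07 W/K^4
T^4 = 1.2027169e+10 K^4
T = 331.1623 K = 58.0123 C

58.0123 degrees Celsius


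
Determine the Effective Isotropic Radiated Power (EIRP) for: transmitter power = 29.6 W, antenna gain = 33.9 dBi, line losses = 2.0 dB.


Pt = 29.6 W = 14.7129 dBW
EIRP = Pt_dBW + Gt - losses = 14.7129 + 33.9 - 2.0 = 46.6129 dBW

46.6129 dBW


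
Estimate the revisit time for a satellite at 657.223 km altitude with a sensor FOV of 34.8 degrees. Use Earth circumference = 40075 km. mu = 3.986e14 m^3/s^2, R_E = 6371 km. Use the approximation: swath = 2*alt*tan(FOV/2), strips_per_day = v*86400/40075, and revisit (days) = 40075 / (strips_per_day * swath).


swath = 2*657.223*tan(0.3036873) = 411.9224 km
v = sqrt(mu/r) = 7530.8827 m/s = 7.5309 km/s
strips/day = v*86400/40075 = 7.5309*86400/40075 = 16.2363
coverage/day = strips * swath = 16.2363 * 411.9224 = 6688.0808 km
revisit = 40075 / 6688.0808 = 5.9920 days

5.9920 days


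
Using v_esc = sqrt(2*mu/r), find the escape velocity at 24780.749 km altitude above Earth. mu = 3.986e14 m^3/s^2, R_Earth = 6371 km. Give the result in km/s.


r = 6371.0 + 24780.749 = 31151.7490 km = 3.1151749e+07 m
v_esc = sqrt(2*mu/r) = sqrt(2*3.986e14 / 3.1151749e+07)
v_esc = 5058.7408 m/s = 5.0587 km/s

5.0587 km/s


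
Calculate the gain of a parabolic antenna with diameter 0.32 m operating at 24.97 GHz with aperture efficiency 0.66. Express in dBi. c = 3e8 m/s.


lambda = c/f = 3e8 / 2.497e+10 = 0.01201442 m
G = eta*(pi*D/lambda)^2 = 0.66*(pi*0.32/0.01201442)^2
G = 4621.0239 (linear)
G = 10*log10(4621.0239) = 36.6474 dBi

36.6474 dBi


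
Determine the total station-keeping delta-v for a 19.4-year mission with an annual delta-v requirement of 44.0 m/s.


dV = rate * years = 44.0 * 19.4
dV = 853.6000 m/s

853.6000 m/s


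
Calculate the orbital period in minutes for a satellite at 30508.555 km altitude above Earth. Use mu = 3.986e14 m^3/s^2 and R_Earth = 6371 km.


r = 36879.5550 km = 3.6879555e+07 m
T = 2*pi*sqrt(r^3/mu) = 2*pi*sqrt(5.0159941e+22 / 3.986e14)
T = 70483.8680 s = 1174.7311 min

1174.7311 minutes


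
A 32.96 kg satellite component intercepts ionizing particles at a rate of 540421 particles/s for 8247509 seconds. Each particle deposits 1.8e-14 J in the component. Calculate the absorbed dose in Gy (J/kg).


Total energy deposited = rate * time * E_per
  = 540421 * 8247509 * 1.8e-14 = 0.08022829 J
Dose = E_total / mass = 0.08022829 / 32.96
Dose = 0.002434111 Gy

0.0024 Gy


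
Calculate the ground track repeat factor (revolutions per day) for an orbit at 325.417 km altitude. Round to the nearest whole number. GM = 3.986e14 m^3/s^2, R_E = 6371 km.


r = 6.696417e+06 m
T = 2*pi*sqrt(r^3/mu) = 5453.4955 s = 90.8916 min
revs/day = 1440 / 90.8916 = 15.8430
Rounded: 16 revolutions per day

16 revolutions per day


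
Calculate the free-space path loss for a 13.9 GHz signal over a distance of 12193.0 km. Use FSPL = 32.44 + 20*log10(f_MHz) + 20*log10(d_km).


f = 13.9 GHz = 13900.0000 MHz
d = 12193.0 km
FSPL = 32.44 + 20*log10(13900.0000) + 20*log10(12193.0)
FSPL = 32.44 + 82.8603 + 81.7222
FSPL = 197.0225 dB

197.0225 dB


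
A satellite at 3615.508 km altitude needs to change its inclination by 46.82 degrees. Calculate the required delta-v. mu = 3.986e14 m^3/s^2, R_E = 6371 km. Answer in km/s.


r = 9986.5080 km = 9.986508e+06 m
V = sqrt(mu/r) = 6317.7410 m/s
di = 46.82 deg = 0.8171632 rad
dV = 2*V*sin(di/2) = 2*6317.7410*sin(0.4085816)
dV = 5020.1789 m/s = 5.0202 km/s

5.0202 km/s


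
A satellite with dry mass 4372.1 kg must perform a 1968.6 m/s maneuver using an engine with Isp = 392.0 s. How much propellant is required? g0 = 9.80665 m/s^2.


ve = Isp * g0 = 392.0 * 9.80665 = 3844.206800 m/s
mass ratio = exp(dv/ve) = exp(1968.6/3844.206800) = 1.66878404
m_prop = m_dry * (mr - 1) = 4372.1 * (1.66878404 - 1)
m_prop = 2923.9907 kg

2923.9907 kg


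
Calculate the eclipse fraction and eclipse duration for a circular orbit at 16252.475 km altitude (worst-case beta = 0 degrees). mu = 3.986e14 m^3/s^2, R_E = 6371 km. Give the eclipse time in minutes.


r = 22623.4750 km
T = 564.4155 min
Eclipse fraction = arcsin(R_E/r)/pi = arcsin(6371.0000/22623.4750)/pi
= arcsin(0.2816101)/pi = 0.09086848
Eclipse duration = 0.09086848 * 564.4155 = 51.2876 min

51.2876 minutes


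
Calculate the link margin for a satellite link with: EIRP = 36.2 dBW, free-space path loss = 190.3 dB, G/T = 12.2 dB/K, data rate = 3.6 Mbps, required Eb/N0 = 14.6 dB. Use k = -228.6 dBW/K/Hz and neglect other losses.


C/N0 = EIRP - FSPL + G/T - k = 36.2 - 190.3 + 12.2 - (-228.6)
C/N0 = 86.7000 dB-Hz
R_b = 3.6 Mbps = 3.6e+06 bps -> 10*log10(R_b) = 65.5630 dB-Hz
Eb/N0 = C/N0 - 10*log10(R_b) = 86.7000 - 65.5630 = 21.1370 dB
Margin = Eb/N0 - Eb/N0_req = 21.1370 - 14.6 = 6.5370 dB (link closes)

6.5370 dB


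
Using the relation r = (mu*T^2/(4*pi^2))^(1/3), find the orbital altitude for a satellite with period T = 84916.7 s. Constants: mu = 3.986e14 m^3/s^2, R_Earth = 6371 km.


T = 84916.7 s
r = (mu*T^2/(4*pi^2))^(1/3) = (3.986e14 * 84916.7^2 / (4*pi^2))^(1/3)
r = 4.1756228e+07 m = 41756.2278 km
alt = r - R_E = 41756.2278 - 6371 = 35385.2278 km

35385.2278 km


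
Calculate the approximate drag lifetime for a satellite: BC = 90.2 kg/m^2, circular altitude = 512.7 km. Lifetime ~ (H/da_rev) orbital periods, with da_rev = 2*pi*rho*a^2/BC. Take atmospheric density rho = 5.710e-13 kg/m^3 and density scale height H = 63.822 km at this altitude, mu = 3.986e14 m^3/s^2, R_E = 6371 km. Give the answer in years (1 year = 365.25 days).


a = R_E + alt = 6883.7000 km = 6.8837e+06 m
da_rev = 2*pi*rho*a^2/BC = 2*pi*5.710e-13*(6.8837e+06)^2/90.2 = 1.884748 m per revolution
N = H/da_rev = 63822.0000 m / 1.884748 m = 33862.3505 revolutions
P = 2*pi*sqrt(a^3/mu) = 5683.8698 s
lifetime = N*P = 33862.3505 * 5683.8698 = 1.9246919e+08 s = 2227.6527 days
years = 2227.6527 / 365.25 = 6.0990 years

6.0990 years


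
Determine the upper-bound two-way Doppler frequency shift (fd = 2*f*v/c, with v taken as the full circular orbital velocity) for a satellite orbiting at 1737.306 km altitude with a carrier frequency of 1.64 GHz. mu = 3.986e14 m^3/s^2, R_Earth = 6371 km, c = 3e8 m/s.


r = 8.108306e+06 m
v = sqrt(mu/r) = 7011.3812 m/s (worst-case radial velocity)
f = 1.64 GHz = 1.64e+09 Hz
fd = 2*f*v/c = 2*1.64e+09*7011.3812/3.0e+08
fd = 76657.7682 Hz

76657.7682 Hz


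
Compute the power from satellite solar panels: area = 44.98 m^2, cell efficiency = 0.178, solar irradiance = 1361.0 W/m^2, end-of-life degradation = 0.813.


P = area * eta * S * degradation
P = 44.98 * 0.178 * 1361.0 * 0.813
P = 8859.0698 W

8859.0698 W


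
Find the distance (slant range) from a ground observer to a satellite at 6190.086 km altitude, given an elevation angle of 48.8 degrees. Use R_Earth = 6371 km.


h = 6190.086 km, el = 48.8 deg
d = -R_E*sin(el) + sqrt((R_E*sin(el))^2 + 2*R_E*h + h^2)
d = -6371.0000*sin(0.8517207) + sqrt((6371.0000*0.7524149)^2 + 2*6371.0000*6190.086 + 6190.086^2)
d = 7045.7134 km

7045.7134 km


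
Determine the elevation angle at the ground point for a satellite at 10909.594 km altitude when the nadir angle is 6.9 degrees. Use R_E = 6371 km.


r = R_E + alt = 17280.5940 km
Law of sines in the satellite / Earth-center / ground-point triangle:
  sin(nadir)/R_E = sin(90 + el)/r  =>  cos(el) = (r/R_E)*sin(nadir)
cos(el) = (17280.5940 / 6371.0000) * sin(6.9 deg) = 0.3258572
el = arccos(0.3258572) = 70.9825 deg
(Earth-central angle = 90 - nadir - el = 12.1175 deg)

70.9825 degrees


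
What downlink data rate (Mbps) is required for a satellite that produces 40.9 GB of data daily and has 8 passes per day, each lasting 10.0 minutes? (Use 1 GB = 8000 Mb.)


total contact time = 8 * 10.0 * 60 = 4800.0000 s
data = 40.9 GB = 327200.0000 Mb
rate = 327200.0000 / 4800.0000 = 68.1667 Mbps

68.1667 Mbps


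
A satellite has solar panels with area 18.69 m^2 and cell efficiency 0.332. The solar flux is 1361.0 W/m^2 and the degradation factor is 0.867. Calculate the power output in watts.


P = area * eta * S * degradation
P = 18.69 * 0.332 * 1361.0 * 0.867
P = 7321.9137 W

7321.9137 W


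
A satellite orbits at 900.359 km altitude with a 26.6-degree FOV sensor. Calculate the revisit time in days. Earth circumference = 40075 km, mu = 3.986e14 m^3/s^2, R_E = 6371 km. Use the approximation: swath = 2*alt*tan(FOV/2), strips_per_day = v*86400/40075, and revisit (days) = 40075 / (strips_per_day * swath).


swath = 2*900.359*tan(0.2321288) = 425.6717 km
v = sqrt(mu/r) = 7403.9053 m/s = 7.4039 km/s
strips/day = v*86400/40075 = 7.4039*86400/40075 = 15.9625
coverage/day = strips * swath = 15.9625 * 425.6717 = 6794.7869 km
revisit = 40075 / 6794.7869 = 5.8979 days

5.8979 days


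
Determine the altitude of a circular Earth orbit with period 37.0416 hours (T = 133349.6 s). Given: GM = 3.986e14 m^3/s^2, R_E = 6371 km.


T = 133349.6 s
r = (mu*T^2/(4*pi^2))^(1/3) = (3.986e14 * 133349.6^2 / (4*pi^2))^(1/3)
r = 5.6414013e+07 m = 56414.0134 km
alt = r - R_E = 56414.0134 - 6371 = 50043.0134 km

50043.0134 km


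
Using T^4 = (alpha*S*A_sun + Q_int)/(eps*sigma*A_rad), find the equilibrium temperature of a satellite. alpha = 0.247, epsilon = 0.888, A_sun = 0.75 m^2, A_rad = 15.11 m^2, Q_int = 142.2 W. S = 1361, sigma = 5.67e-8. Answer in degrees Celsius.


Numerator = alpha*S*A_sun + Q_int = 0.247*1361*0.75 + 142.2 = 394.3252 W
Denominator = eps*sigma*A_rad = 0.888*5.67e-8*15.11 = 7.6078246e-07 W/K^4
T^4 = 5.1831538e+08 K^4
T = 150.8859 K = -122.2641 C

-122.2641 degrees Celsius


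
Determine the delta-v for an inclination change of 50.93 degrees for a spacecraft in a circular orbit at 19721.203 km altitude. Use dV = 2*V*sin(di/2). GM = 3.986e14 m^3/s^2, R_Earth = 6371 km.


r = 26092.2030 km = 2.6092203e+07 m
V = sqrt(mu/r) = 3908.5284 m/s
di = 50.93 deg = 0.8888962 rad
dV = 2*V*sin(di/2) = 2*3908.5284*sin(0.4444481)
dV = 3361.0191 m/s = 3.3610 km/s

3.3610 km/s


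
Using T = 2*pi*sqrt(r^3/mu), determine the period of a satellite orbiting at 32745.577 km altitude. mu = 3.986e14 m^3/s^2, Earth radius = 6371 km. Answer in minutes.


r = 39116.5770 km = 3.9116577e+07 m
T = 2*pi*sqrt(r^3/mu) = 2*pi*sqrt(5.9852532e+22 / 3.986e14)
T = 76993.2207 s = 1283.2203 min

1283.2203 minutes


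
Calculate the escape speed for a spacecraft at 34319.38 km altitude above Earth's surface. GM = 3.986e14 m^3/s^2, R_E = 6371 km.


r = 6371.0 + 34319.38 = 40690.3800 km = 4.069038e+07 m
v_esc = sqrt(2*mu/r) = sqrt(2*3.986e14 / 4.069038e+07)
v_esc = 4426.2687 m/s = 4.4263 km/s

4.4263 km/s


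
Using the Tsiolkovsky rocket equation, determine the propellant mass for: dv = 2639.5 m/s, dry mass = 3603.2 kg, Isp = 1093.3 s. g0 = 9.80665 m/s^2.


ve = Isp * g0 = 1093.3 * 9.80665 = 10721.610445 m/s
mass ratio = exp(dv/ve) = exp(2639.5/10721.610445) = 1.27913623
m_prop = m_dry * (mr - 1) = 3603.2 * (1.27913623 - 1)
m_prop = 1005.7837 kg

1005.7837 kg


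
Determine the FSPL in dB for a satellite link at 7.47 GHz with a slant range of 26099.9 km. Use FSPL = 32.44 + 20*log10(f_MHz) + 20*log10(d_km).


f = 7.47 GHz = 7470.0000 MHz
d = 26099.9 km
FSPL = 32.44 + 20*log10(7470.0000) + 20*log10(26099.9)
FSPL = 32.44 + 77.4664 + 88.3328
FSPL = 198.2392 dB

198.2392 dB


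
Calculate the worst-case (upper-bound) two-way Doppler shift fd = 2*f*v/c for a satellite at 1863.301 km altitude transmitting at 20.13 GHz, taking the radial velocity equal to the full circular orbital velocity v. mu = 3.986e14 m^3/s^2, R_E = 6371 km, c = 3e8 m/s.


r = 8.234301e+06 m
v = sqrt(mu/r) = 6957.5331 m/s (worst-case radial velocity)
f = 20.13 GHz = 2.013e+10 Hz
fd = 2*f*v/c = 2*2.013e+10*6957.5331/3.0e+08
fd = 933700.9353 Hz

933700.9353 Hz


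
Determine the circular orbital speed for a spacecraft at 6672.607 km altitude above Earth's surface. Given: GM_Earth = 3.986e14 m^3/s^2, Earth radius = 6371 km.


r = R_E + alt = 6371.0 + 6672.607 = 13043.6070 km = 1.3043607e+07 m
v = sqrt(mu/r) = sqrt(3.986e14 / 1.3043607e+07) = 5528.0224 m/s = 5.5280 km/s

5.5280 km/s


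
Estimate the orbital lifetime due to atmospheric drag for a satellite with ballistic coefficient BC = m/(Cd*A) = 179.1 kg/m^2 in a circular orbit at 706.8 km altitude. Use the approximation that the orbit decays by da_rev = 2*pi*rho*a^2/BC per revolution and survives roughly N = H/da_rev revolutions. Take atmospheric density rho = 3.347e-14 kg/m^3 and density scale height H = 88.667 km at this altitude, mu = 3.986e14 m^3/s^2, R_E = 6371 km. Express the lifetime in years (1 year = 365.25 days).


a = R_E + alt = 7077.8000 km = 7.0778e+06 m
da_rev = 2*pi*rho*a^2/BC = 2*pi*3.347e-14*(7.0778e+06)^2/179.1 = 0.058821564 m per revolution
N = H/da_rev = 88667.0000 m / 0.058821564 m = 1.5073894e+06 revolutions
P = 2*pi*sqrt(a^3/mu) = 5925.9591 s
lifetime = N*P = 1.5073894e+06 * 5925.9591 = 8.9327277e+09 s = 103388.0526 days
years = 103388.0526 / 365.25 = 283.0611 years

283.0611 years


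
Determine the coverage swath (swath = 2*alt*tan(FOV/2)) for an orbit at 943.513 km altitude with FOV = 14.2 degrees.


FOV = 14.2 deg = 0.2478368 rad
swath = 2 * alt * tan(FOV/2) = 2 * 943.513 * tan(0.1239184)
swath = 2 * 943.513 * 0.1245566
swath = 235.0415 km

235.0415 km


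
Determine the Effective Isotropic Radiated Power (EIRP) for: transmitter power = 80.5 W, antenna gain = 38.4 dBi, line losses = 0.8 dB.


Pt = 80.5 W = 19.0580 dBW
EIRP = Pt_dBW + Gt - losses = 19.0580 + 38.4 - 0.8 = 56.6580 dBW

56.6580 dBW


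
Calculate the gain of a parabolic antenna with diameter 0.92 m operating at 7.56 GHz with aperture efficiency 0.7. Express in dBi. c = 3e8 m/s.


lambda = c/f = 3e8 / 7.56e+09 = 0.03968254 m
G = eta*(pi*D/lambda)^2 = 0.7*(pi*0.92/0.03968254)^2
G = 3713.4238 (linear)
G = 10*log10(3713.4238) = 35.6977 dBi

35.6977 dBi


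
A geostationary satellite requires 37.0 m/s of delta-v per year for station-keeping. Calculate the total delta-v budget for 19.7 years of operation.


dV = rate * years = 37.0 * 19.7
dV = 728.9000 m/s

728.9000 m/s


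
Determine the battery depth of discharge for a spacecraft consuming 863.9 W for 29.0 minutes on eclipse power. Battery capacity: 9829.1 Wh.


E_used = P * t / 60 = 863.9 * 29.0 / 60 = 417.5517 Wh
DOD = E_used / E_total * 100 = 417.5517 / 9829.1 * 100
DOD = 4.2481 %

4.2481 %


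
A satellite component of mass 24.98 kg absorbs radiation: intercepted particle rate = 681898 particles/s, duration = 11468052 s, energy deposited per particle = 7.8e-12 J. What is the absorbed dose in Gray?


Total energy deposited = rate * time * E_per
  = 681898 * 11468052 * 7.8e-12 = 60.9963 J
Dose = E_total / mass = 60.9963 / 24.98
Dose = 2.4418 Gy

2.4418 Gy


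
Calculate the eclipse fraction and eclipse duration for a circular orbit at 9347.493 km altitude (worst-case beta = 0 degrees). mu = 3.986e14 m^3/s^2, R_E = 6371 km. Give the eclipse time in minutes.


r = 15718.4930 km
T = 326.8710 min
Eclipse fraction = arcsin(R_E/r)/pi = arcsin(6371.0000/15718.4930)/pi
= arcsin(0.4053188)/pi = 0.1328395
Eclipse duration = 0.1328395 * 326.8710 = 43.4214 min

43.4214 minutes


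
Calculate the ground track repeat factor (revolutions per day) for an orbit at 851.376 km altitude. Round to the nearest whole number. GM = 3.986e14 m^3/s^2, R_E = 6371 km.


r = 7.222376e+06 m
T = 2*pi*sqrt(r^3/mu) = 6108.4548 s = 101.8076 min
revs/day = 1440 / 101.8076 = 14.1443
Rounded: 14 revolutions per day

14 revolutions per day


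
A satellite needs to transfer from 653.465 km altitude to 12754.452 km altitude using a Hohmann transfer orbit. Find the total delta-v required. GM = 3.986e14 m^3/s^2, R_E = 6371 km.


r1 = 7024.4650 km = 7.024465e+06 m
r2 = 19125.4520 km = 1.9125452e+07 m
dv1 = sqrt(mu/r1)*(sqrt(2*r2/(r1+r2)) - 1) = 1577.7186 m/s
dv2 = sqrt(mu/r2)*(1 - sqrt(2*r1/(r1+r2))) = 1219.0517 m/s
total dv = |dv1| + |dv2| = 1577.7186 + 1219.0517 = 2796.7703 m/s = 2.7968 km/s

2.7968 km/s


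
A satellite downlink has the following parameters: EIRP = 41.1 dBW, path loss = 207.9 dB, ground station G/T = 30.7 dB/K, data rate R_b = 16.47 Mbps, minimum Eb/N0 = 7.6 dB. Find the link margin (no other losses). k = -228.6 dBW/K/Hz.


C/N0 = EIRP - FSPL + G/T - k = 41.1 - 207.9 + 30.7 - (-228.6)
C/N0 = 92.5000 dB-Hz
R_b = 16.47 Mbps = 1.647e+07 bps -> 10*log10(R_b) = 72.1669 dB-Hz
Eb/N0 = C/N0 - 10*log10(R_b) = 92.5000 - 72.1669 = 20.3331 dB
Margin = Eb/N0 - Eb/N0_req = 20.3331 - 7.6 = 12.7331 dB (link closes)

12.7331 dB


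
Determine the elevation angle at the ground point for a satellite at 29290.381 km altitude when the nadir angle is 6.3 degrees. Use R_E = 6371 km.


r = R_E + alt = 35661.3810 km
Law of sines in the satellite / Earth-center / ground-point triangle:
  sin(nadir)/R_E = sin(90 + el)/r  =>  cos(el) = (r/R_E)*sin(nadir)
cos(el) = (35661.3810 / 6371.0000) * sin(6.3 deg) = 0.6142328
el = arccos(0.6142328) = 52.1038 deg
(Earth-central angle = 90 - nadir - el = 31.5962 deg)

52.1038 degrees


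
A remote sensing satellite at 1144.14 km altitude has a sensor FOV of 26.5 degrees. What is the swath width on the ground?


FOV = 26.5 deg = 0.4625123 rad
swath = 2 * alt * tan(FOV/2) = 2 * 1144.14 * tan(0.2312561)
swath = 2 * 1144.14 * 0.2354687
swath = 538.8184 km

538.8184 km


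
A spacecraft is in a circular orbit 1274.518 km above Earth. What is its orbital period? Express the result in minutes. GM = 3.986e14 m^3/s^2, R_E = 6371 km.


r = 7645.5180 km = 7.645518e+06 m
T = 2*pi*sqrt(r^3/mu) = 2*pi*sqrt(4.4691069e+20 / 3.986e14)
T = 6653.0624 s = 110.8844 min

110.8844 minutes


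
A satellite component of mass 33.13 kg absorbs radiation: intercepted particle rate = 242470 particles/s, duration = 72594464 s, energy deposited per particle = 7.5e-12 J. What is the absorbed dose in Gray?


Total energy deposited = rate * time * E_per
  = 242470 * 72594464 * 7.5e-12 = 132.0148 J
Dose = E_total / mass = 132.0148 / 33.13
Dose = 3.9848 Gy

3.9848 Gy


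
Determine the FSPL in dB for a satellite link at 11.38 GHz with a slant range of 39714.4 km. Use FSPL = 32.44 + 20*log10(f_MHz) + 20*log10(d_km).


f = 11.38 GHz = 11380.0000 MHz
d = 39714.4 km
FSPL = 32.44 + 20*log10(11380.0000) + 20*log10(39714.4)
FSPL = 32.44 + 81.1228 + 91.9790
FSPL = 205.5418 dB

205.5418 dB


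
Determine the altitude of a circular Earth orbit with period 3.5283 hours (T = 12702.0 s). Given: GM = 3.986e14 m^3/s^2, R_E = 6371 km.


T = 12702.0 s
r = (mu*T^2/(4*pi^2))^(1/3) = (3.986e14 * 12702.0^2 / (4*pi^2))^(1/3)
r = 1.1766318e+07 m = 11766.3183 km
alt = r - R_E = 11766.3183 - 6371 = 5395.3183 km

5395.3183 km


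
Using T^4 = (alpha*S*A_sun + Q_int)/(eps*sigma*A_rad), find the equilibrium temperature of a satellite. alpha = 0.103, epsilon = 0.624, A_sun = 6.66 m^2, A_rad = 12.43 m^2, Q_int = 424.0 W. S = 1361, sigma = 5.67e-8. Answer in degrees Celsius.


Numerator = alpha*S*A_sun + Q_int = 0.103*1361*6.66 + 424.0 = 1357.6188 W
Denominator = eps*sigma*A_rad = 0.624*5.67e-8*12.43 = 4.3978334e-07 W/K^4
T^4 = 3.0870173e+09 K^4
T = 235.7137 K = -37.4363 C

-37.4363 degrees Celsius


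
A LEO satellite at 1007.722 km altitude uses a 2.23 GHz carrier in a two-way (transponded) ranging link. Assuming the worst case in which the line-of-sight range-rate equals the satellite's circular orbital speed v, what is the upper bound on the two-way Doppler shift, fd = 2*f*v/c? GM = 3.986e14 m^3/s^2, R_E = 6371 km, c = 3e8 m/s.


r = 7.378722e+06 m
v = sqrt(mu/r) = 7349.8432 m/s (worst-case radial velocity)
f = 2.23 GHz = 2.23e+09 Hz
fd = 2*f*v/c = 2*2.23e+09*7349.8432/3.0e+08
fd = 109267.6687 Hz

109267.6687 Hz


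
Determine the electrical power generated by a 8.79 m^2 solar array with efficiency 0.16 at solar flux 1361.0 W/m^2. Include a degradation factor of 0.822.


P = area * eta * S * degradation
P = 8.79 * 0.16 * 1361.0 * 0.822
P = 1573.3987 W

1573.3987 W


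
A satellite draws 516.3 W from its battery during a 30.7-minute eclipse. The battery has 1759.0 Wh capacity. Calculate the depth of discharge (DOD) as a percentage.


E_used = P * t / 60 = 516.3 * 30.7 / 60 = 264.1735 Wh
DOD = E_used / E_total * 100 = 264.1735 / 1759.0 * 100
DOD = 15.0184 %

15.0184 %


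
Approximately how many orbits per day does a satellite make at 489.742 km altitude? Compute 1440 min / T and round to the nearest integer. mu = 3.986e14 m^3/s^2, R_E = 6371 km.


r = 6.860742e+06 m
T = 2*pi*sqrt(r^3/mu) = 5655.4589 s = 94.2576 min
revs/day = 1440 / 94.2576 = 15.2773
Rounded: 15 revolutions per day

15 revolutions per day


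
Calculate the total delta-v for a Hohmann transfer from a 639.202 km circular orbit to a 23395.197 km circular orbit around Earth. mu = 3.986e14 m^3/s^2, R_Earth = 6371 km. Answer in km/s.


r1 = 7010.2020 km = 7.010202e+06 m
r2 = 29766.1970 km = 2.9766197e+07 m
dv1 = sqrt(mu/r1)*(sqrt(2*r2/(r1+r2)) - 1) = 2053.3497 m/s
dv2 = sqrt(mu/r2)*(1 - sqrt(2*r1/(r1+r2))) = 1399.9260 m/s
total dv = |dv1| + |dv2| = 2053.3497 + 1399.9260 = 3453.2757 m/s = 3.4533 km/s

3.4533 km/s


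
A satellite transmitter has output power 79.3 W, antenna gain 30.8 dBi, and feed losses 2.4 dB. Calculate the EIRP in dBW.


Pt = 79.3 W = 18.9927 dBW
EIRP = Pt_dBW + Gt - losses = 18.9927 + 30.8 - 2.4 = 47.3927 dBW

47.3927 dBW


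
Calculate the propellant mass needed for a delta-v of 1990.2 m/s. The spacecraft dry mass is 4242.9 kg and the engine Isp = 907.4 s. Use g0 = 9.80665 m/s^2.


ve = Isp * g0 = 907.4 * 9.80665 = 8898.554210 m/s
mass ratio = exp(dv/ve) = exp(1990.2/8898.554210) = 1.25063861
m_prop = m_dry * (mr - 1) = 4242.9 * (1.25063861 - 1)
m_prop = 1063.4346 kg

1063.4346 kg


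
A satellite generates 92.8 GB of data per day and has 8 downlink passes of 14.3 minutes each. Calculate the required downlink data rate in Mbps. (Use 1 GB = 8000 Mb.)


total contact time = 8 * 14.3 * 60 = 6864.0000 s
data = 92.8 GB = 742400.0000 Mb
rate = 742400.0000 / 6864.0000 = 108.1585 Mbps

108.1585 Mbps


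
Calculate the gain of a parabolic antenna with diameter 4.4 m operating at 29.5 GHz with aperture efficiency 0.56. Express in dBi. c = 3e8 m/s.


lambda = c/f = 3e8 / 2.95e+10 = 0.01016949 m
G = eta*(pi*D/lambda)^2 = 0.56*(pi*4.4/0.01016949)^2
G = 1.0346528e+06 (linear)
G = 10*log10(1.0346528e+06) = 60.1479 dBi

60.1479 dBi


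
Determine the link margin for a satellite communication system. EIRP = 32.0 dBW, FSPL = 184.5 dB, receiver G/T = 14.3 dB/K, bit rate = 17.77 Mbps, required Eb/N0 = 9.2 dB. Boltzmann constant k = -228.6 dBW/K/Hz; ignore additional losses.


C/N0 = EIRP - FSPL + G/T - k = 32.0 - 184.5 + 14.3 - (-228.6)
C/N0 = 90.4000 dB-Hz
R_b = 17.77 Mbps = 1.777e+07 bps -> 10*log10(R_b) = 72.4969 dB-Hz
Eb/N0 = C/N0 - 10*log10(R_b) = 90.4000 - 72.4969 = 17.9031 dB
Margin = Eb/N0 - Eb/N0_req = 17.9031 - 9.2 = 8.7031 dB (link closes)

8.7031 dB


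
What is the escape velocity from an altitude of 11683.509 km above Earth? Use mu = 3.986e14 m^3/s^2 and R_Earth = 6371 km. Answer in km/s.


r = 6371.0 + 11683.509 = 18054.5090 km = 1.8054509e+07 m
v_esc = sqrt(2*mu/r) = sqrt(2*3.986e14 / 1.8054509e+07)
v_esc = 6644.9360 m/s = 6.6449 km/s

6.6449 km/s


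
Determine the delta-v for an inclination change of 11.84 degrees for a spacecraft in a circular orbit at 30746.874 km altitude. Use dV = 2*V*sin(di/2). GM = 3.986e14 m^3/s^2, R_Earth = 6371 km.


r = 37117.8740 km = 3.7117874e+07 m
V = sqrt(mu/r) = 3277.0050 m/s
di = 11.84 deg = 0.206647 rad
dV = 2*V*sin(di/2) = 2*3277.0050*sin(0.1033235)
dV = 675.9789 m/s = 0.6759789 km/s

0.6760 km/s


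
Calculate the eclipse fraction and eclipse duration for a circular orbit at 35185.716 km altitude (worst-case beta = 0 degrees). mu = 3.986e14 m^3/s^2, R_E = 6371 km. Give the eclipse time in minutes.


r = 41556.7160 km
T = 1405.1471 min
Eclipse fraction = arcsin(R_E/r)/pi = arcsin(6371.0000/41556.7160)/pi
= arcsin(0.1533086)/pi = 0.04899284
Eclipse duration = 0.04899284 * 1405.1471 = 68.8421 min

68.8421 minutes


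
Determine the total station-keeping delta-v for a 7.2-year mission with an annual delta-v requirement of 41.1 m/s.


dV = rate * years = 41.1 * 7.2
dV = 295.9200 m/s

295.9200 m/s


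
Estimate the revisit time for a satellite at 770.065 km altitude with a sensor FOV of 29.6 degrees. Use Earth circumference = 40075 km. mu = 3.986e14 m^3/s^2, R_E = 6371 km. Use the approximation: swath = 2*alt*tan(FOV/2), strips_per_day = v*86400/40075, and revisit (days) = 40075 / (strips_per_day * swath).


swath = 2*770.065*tan(0.2583087) = 406.9199 km
v = sqrt(mu/r) = 7471.1448 m/s = 7.4711 km/s
strips/day = v*86400/40075 = 7.4711*86400/40075 = 16.1075
coverage/day = strips * swath = 16.1075 * 406.9199 = 6554.4506 km
revisit = 40075 / 6554.4506 = 6.1142 days

6.1142 days


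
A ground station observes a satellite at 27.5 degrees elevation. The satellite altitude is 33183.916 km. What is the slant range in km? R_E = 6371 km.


h = 33183.916 km, el = 27.5 deg
d = -R_E*sin(el) + sqrt((R_E*sin(el))^2 + 2*R_E*h + h^2)
d = -6371.0000*sin(0.4799655) + sqrt((6371.0000*0.4617486)^2 + 2*6371.0000*33183.916 + 33183.916^2)
d = 36207.3494 km

36207.3494 km


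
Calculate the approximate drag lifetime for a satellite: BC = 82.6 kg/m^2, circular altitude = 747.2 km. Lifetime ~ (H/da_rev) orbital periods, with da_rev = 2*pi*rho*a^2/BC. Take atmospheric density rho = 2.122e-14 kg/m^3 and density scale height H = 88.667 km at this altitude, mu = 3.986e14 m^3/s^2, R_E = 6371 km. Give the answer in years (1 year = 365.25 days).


a = R_E + alt = 7118.2000 km = 7.1182e+06 m
da_rev = 2*pi*rho*a^2/BC = 2*pi*2.122e-14*(7.1182e+06)^2/82.6 = 0.0817872438 m per revolution
N = H/da_rev = 88667.0000 m / 0.0817872438 m = 1.0841177e+06 revolutions
P = 2*pi*sqrt(a^3/mu) = 5976.7694 s
lifetime = N*P = 1.0841177e+06 * 5976.7694 = 6.4795216e+09 s = 74994.4630 days
years = 74994.4630 / 365.25 = 205.3236 years

205.3236 years


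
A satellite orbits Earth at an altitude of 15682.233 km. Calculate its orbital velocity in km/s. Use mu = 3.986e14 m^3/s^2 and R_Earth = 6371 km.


r = R_E + alt = 6371.0 + 15682.233 = 22053.2330 km = 2.2053233e+07 m
v = sqrt(mu/r) = sqrt(3.986e14 / 2.2053233e+07) = 4251.4053 m/s = 4.2514 km/s

4.2514 km/s


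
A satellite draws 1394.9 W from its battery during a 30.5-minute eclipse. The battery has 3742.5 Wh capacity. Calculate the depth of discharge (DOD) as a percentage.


E_used = P * t / 60 = 1394.9 * 30.5 / 60 = 709.0742 Wh
DOD = E_used / E_total * 100 = 709.0742 / 3742.5 * 100
DOD = 18.9465 %

18.9465 %


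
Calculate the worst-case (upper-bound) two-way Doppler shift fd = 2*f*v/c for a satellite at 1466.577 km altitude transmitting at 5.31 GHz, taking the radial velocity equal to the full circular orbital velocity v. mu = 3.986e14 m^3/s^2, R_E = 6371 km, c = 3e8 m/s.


r = 7.837577e+06 m
v = sqrt(mu/r) = 7131.4483 m/s (worst-case radial velocity)
f = 5.31 GHz = 5.31e+09 Hz
fd = 2*f*v/c = 2*5.31e+09*7131.4483/3.0e+08
fd = 252453.2691 Hz

252453.2691 Hz


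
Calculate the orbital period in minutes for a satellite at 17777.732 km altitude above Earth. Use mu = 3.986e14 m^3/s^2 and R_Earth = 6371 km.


r = 24148.7320 km = 2.4148732e+07 m
T = 2*pi*sqrt(r^3/mu) = 2*pi*sqrt(1.4082605e+22 / 3.986e14)
T = 37346.7418 s = 622.4457 min

622.4457 minutes


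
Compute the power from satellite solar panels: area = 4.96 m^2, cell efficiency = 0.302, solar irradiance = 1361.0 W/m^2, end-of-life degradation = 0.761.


P = area * eta * S * degradation
P = 4.96 * 0.302 * 1361.0 * 0.761
P = 1551.4272 W

1551.4272 W


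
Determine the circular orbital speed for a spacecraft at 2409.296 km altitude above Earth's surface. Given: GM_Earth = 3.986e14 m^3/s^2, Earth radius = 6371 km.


r = R_E + alt = 6371.0 + 2409.296 = 8780.2960 km = 8.780296e+06 m
v = sqrt(mu/r) = sqrt(3.986e14 / 8.780296e+06) = 6737.7372 m/s = 6.7377 km/s

6.7377 km/s


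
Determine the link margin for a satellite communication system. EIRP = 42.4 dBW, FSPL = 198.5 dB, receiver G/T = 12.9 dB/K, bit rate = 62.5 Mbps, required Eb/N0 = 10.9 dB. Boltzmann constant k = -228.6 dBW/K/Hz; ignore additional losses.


C/N0 = EIRP - FSPL + G/T - k = 42.4 - 198.5 + 12.9 - (-228.6)
C/N0 = 85.4000 dB-Hz
R_b = 62.5 Mbps = 6.25e+07 bps -> 10*log10(R_b) = 77.9588 dB-Hz
Eb/N0 = C/N0 - 10*log10(R_b) = 85.4000 - 77.9588 = 7.4412 dB
Margin = Eb/N0 - Eb/N0_req = 7.4412 - 10.9 = -3.4588 dB (negative margin: link does not close)

-3.4588 dB


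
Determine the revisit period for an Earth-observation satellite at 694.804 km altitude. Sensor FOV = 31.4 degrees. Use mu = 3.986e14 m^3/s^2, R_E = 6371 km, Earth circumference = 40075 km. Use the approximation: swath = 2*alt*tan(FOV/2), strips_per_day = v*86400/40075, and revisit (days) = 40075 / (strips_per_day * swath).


swath = 2*694.804*tan(0.2740167) = 390.6012 km
v = sqrt(mu/r) = 7510.8286 m/s = 7.5108 km/s
strips/day = v*86400/40075 = 7.5108*86400/40075 = 16.1930
coverage/day = strips * swath = 16.1930 * 390.6012 = 6325.0160 km
revisit = 40075 / 6325.0160 = 6.3360 days

6.3360 days


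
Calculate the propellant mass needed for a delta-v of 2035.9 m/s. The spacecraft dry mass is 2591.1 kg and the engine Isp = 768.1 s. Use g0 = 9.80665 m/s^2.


ve = Isp * g0 = 768.1 * 9.80665 = 7532.487865 m/s
mass ratio = exp(dv/ve) = exp(2035.9/7532.487865) = 1.31033463
m_prop = m_dry * (mr - 1) = 2591.1 * (1.31033463 - 1)
m_prop = 804.1081 kg

804.1081 kg


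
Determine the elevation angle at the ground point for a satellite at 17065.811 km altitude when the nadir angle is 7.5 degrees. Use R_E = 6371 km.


r = R_E + alt = 23436.8110 km
Law of sines in the satellite / Earth-center / ground-point triangle:
  sin(nadir)/R_E = sin(90 + el)/r  =>  cos(el) = (r/R_E)*sin(nadir)
cos(el) = (23436.8110 / 6371.0000) * sin(7.5 deg) = 0.4801629
el = arccos(0.4801629) = 61.3040 deg
(Earth-central angle = 90 - nadir - el = 21.1960 deg)

61.3040 degrees


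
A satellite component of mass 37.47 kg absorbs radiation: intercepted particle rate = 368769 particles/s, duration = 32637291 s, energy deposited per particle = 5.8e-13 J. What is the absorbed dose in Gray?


Total energy deposited = rate * time * E_per
  = 368769 * 32637291 * 5.8e-13 = 6.9807 J
Dose = E_total / mass = 6.9807 / 37.47
Dose = 0.1863 Gy

0.1863 Gy


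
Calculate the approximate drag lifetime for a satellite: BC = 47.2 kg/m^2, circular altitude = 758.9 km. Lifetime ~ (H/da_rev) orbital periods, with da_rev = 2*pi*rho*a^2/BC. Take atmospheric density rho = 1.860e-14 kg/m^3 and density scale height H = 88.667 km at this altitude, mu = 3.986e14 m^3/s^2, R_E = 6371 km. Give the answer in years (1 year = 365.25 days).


a = R_E + alt = 7129.9000 km = 7.1299e+06 m
da_rev = 2*pi*rho*a^2/BC = 2*pi*1.860e-14*(7.1299e+06)^2/47.2 = 0.125868684 m per revolution
N = H/da_rev = 88667.0000 m / 0.125868684 m = 704440.5106 revolutions
P = 2*pi*sqrt(a^3/mu) = 5991.5113 s
lifetime = N*P = 704440.5106 * 5991.5113 = 4.2206632e+09 s = 48850.2690 days
years = 48850.2690 / 365.25 = 133.7447 years

133.7447 years


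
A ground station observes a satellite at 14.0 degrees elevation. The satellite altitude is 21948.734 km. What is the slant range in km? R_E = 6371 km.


h = 21948.734 km, el = 14.0 deg
d = -R_E*sin(el) + sqrt((R_E*sin(el))^2 + 2*R_E*h + h^2)
d = -6371.0000*sin(0.2443461) + sqrt((6371.0000*0.2419219)^2 + 2*6371.0000*21948.734 + 21948.734^2)
d = 26095.5253 km

26095.5253 km


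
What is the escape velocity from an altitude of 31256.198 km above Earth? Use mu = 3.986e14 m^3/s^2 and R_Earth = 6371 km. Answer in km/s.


r = 6371.0 + 31256.198 = 37627.1980 km = 3.7627198e+07 m
v_esc = sqrt(2*mu/r) = sqrt(2*3.986e14 / 3.7627198e+07)
v_esc = 4602.9124 m/s = 4.6029 km/s

4.6029 km/s


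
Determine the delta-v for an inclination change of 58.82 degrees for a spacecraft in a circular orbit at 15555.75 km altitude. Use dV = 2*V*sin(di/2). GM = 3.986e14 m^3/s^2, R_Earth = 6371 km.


r = 21926.7500 km = 2.192675e+07 m
V = sqrt(mu/r) = 4263.6497 m/s
di = 58.82 deg = 1.0266 rad
dV = 2*V*sin(di/2) = 2*4263.6497*sin(0.5133013)
dV = 4187.3798 m/s = 4.1874 km/s

4.1874 km/s


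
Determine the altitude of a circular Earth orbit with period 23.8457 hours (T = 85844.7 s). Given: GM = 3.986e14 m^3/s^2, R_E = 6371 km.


T = 85844.7 s
r = (mu*T^2/(4*pi^2))^(1/3) = (3.986e14 * 85844.7^2 / (4*pi^2))^(1/3)
r = 4.2059894e+07 m = 42059.8943 km
alt = r - R_E = 42059.8943 - 6371 = 35688.8943 km

35688.8943 km


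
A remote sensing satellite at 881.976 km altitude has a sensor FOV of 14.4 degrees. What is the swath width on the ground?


FOV = 14.4 deg = 0.2513274 rad
swath = 2 * alt * tan(FOV/2) = 2 * 881.976 * tan(0.1256637)
swath = 2 * 881.976 * 0.1263294
swath = 222.8390 km

222.8390 km


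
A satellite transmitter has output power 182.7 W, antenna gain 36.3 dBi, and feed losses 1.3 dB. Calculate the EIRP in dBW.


Pt = 182.7 W = 22.6174 dBW
EIRP = Pt_dBW + Gt - losses = 22.6174 + 36.3 - 1.3 = 57.6174 dBW

57.6174 dBW


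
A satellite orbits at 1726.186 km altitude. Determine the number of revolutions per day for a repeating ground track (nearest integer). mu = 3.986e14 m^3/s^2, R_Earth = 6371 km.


r = 8.097186e+06 m
T = 2*pi*sqrt(r^3/mu) = 7251.2419 s = 120.8540 min
revs/day = 1440 / 120.8540 = 11.9152
Rounded: 12 revolutions per day

12 revolutions per day


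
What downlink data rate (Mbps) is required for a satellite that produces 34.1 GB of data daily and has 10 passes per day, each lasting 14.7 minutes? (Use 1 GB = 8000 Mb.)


total contact time = 10 * 14.7 * 60 = 8820.0000 s
data = 34.1 GB = 272800.0000 Mb
rate = 272800.0000 / 8820.0000 = 30.9297 Mbps

30.9297 Mbps


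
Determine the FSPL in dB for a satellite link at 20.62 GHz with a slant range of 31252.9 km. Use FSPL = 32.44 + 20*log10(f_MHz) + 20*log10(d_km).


f = 20.62 GHz = 20620.0000 MHz
d = 31252.9 km
FSPL = 32.44 + 20*log10(20620.0000) + 20*log10(31252.9)
FSPL = 32.44 + 86.2858 + 89.8978
FSPL = 208.6236 dB

208.6236 dB


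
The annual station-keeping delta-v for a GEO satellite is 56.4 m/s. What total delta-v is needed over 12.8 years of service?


dV = rate * years = 56.4 * 12.8
dV = 721.9200 m/s

721.9200 m/s


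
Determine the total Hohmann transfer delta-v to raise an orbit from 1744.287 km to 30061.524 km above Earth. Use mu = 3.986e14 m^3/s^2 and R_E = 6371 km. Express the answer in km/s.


r1 = 8115.2870 km = 8.115287e+06 m
r2 = 36432.5240 km = 3.6432524e+07 m
dv1 = sqrt(mu/r1)*(sqrt(2*r2/(r1+r2)) - 1) = 1954.8364 m/s
dv2 = sqrt(mu/r2)*(1 - sqrt(2*r1/(r1+r2))) = 1311.1452 m/s
total dv = |dv1| + |dv2| = 1954.8364 + 1311.1452 = 3265.9815 m/s = 3.2660 km/s

3.2660 km/s


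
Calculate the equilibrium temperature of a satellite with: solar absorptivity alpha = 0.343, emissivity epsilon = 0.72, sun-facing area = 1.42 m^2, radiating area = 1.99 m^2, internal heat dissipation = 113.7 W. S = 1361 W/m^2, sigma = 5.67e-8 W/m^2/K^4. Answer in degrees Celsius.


Numerator = alpha*S*A_sun + Q_int = 0.343*1361*1.42 + 113.7 = 776.5887 W
Denominator = eps*sigma*A_rad = 0.72*5.67e-8*1.99 = 8.123976e-08 W/K^4
T^4 = 9.559219e+09 K^4
T = 312.6840 K = 39.5340 C

39.5340 degrees Celsius


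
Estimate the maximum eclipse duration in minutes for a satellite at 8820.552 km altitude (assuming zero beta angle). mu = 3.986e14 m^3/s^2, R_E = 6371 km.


r = 15191.5520 km
T = 310.5726 min
Eclipse fraction = arcsin(R_E/r)/pi = arcsin(6371.0000/15191.5520)/pi
= arcsin(0.4193778)/pi = 0.1377517
Eclipse duration = 0.1377517 * 310.5726 = 42.7819 min

42.7819 minutes


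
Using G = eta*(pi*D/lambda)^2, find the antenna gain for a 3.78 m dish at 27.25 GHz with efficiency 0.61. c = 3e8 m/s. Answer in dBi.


lambda = c/f = 3e8 / 2.725e+10 = 0.01100917 m
G = eta*(pi*D/lambda)^2 = 0.61*(pi*3.78/0.01100917)^2
G = 709747.1934 (linear)
G = 10*log10(709747.1934) = 58.5110 dBi

58.5110 dBi


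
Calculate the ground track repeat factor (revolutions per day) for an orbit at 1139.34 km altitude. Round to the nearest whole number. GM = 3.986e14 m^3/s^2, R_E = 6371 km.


r = 7.51034e+06 m
T = 2*pi*sqrt(r^3/mu) = 6477.3985 s = 107.9566 min
revs/day = 1440 / 107.9566 = 13.3387
Rounded: 13 revolutions per day

13 revolutions per day


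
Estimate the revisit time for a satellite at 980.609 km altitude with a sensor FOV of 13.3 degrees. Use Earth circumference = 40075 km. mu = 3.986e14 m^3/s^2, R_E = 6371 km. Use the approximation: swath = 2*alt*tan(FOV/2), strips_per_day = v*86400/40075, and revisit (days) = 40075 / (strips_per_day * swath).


swath = 2*980.609*tan(0.1160644) = 228.6552 km
v = sqrt(mu/r) = 7363.3840 m/s = 7.3634 km/s
strips/day = v*86400/40075 = 7.3634*86400/40075 = 15.8751
coverage/day = strips * swath = 15.8751 * 228.6552 = 3629.9347 km
revisit = 40075 / 3629.9347 = 11.0401 days

11.0401 days


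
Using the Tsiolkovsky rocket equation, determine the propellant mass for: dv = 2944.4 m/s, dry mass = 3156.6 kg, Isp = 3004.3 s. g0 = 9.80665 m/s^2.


ve = Isp * g0 = 3004.3 * 9.80665 = 29462.118595 m/s
mass ratio = exp(dv/ve) = exp(2944.4/29462.118595) = 1.10510295
m_prop = m_dry * (mr - 1) = 3156.6 * (1.10510295 - 1)
m_prop = 331.7680 kg

331.7680 kg
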